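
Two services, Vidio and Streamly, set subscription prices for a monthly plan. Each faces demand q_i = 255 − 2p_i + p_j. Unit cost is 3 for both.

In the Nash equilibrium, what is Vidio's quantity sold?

Vidio's profit: π = (p_{Vidio} − 3)(255 − 2p_{Vidio} + p_{Streamly}).
∂π/∂p_{Vidio} = 261 − 4p_{Vidio} + p_{Streamly} = 0 ⇒ p_{Vidio} = 65.25 + 0.25p_{Streamly}.
The game is symmetric, so in equilibrium p_{Streamly} = p_{Vidio}: the reaction function gives 0.75p_{Vidio} = 65.25, hence p_{Vidio} = 87.
q_{Vidio} = 255 − 2·87 + 87 = 168.

168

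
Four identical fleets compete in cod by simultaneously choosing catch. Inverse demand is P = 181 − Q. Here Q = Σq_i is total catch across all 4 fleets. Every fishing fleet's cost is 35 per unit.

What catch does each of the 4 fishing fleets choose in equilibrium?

29.2

A representative fishing fleet's profit is π_i = q_i(181 − Q) − 35q_i, with Q = q_i + Σ_{j≠i} q_j.
First-order condition: 146 − 2q_i − Σ_{j≠i} q_j = 0.
Imposing symmetry (q_j = q for all j) turns Σ_{j≠i} q_j into 3q, so 146 = 5q and q = 29.2.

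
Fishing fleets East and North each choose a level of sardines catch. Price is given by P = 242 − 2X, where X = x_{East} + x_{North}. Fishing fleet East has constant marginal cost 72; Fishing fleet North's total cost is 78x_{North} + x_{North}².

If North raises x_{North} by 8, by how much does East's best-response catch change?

Fishing fleet East's profit: π = x_{East}(242 − 2(x_{East} + x_{North})) − 72x_{East}.
∂π/∂x_{East} = 170 − 4x_{East} − 2x_{North} = 0, so x_{East} = 42.5 − 0.5x_{North}.
The reaction-function slope is −0.5, so an 8-unit rise in x_{North} moves x_{East} by −0.5 × 8 = −4. East's best response falls — the actions are strategic substitutes.

-4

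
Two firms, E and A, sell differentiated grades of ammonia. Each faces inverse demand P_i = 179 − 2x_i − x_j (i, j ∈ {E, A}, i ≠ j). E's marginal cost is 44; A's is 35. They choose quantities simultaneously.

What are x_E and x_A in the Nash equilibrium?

Firm E's profit: π = x_E(179 − 2x_E − x_A) − 44x_E.
∂π/∂x_E = 135 − 4x_E − x_A = 0 ⇒ x_E = 33.75 − 0.25x_A.
Similarly x_A = 36 − 0.25x_E.
Solving the two reaction functions simultaneously: (1 − (−0.25)(−0.25))x_E = 33.75 − 0.25·36, so 0.9375x_E = 24.75 and x_E = 26.4.
Then x_A = 36 − 0.25·26.4 = 29.4.

26.4, 29.4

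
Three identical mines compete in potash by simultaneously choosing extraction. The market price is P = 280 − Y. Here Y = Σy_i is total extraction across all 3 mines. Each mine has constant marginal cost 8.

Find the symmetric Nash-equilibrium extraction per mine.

A representative mine's profit is π_i = y_i(280 − Y) − 8y_i, with Y = y_i + Σ_{j≠i} y_j.
First-order condition: 272 − 2y_i − Σ_{j≠i} y_j = 0.
With identical mines, set every y_j = y: then 272 − 2y − 2y = 0, i.e. y = 272/4 = 68.

68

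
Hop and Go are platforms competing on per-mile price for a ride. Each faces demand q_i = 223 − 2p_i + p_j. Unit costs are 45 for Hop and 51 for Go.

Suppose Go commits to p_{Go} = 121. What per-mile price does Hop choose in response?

Hop's profit: π = (p_{Hop} − 45)(223 − 2p_{Hop} + p_{Go}).
∂π/∂p_{Hop} = 313 − 4p_{Hop} + p_{Go} = 0 ⇒ p_{Hop} = 78.25 + 0.25p_{Go}.
At p_{Go} = 121: p_{Hop} = 78.25 + 0.25·121 = 108.5.

108.5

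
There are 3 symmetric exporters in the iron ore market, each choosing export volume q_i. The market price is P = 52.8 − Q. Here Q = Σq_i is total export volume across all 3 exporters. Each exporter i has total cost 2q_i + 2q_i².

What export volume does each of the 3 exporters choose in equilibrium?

A representative exporter's profit is π_i = q_i(52.8 − Q) − 2q_i − 2q_i², with Q = q_i + Σ_{j≠i} q_j.
First-order condition: 50.8 − 6q_i − Σ_{j≠i} q_j = 0.
In a symmetric equilibrium every exporter chooses the same q, so Σ_{j≠i} q_j = 2q. The condition becomes 50.8 − 8q = 0, giving q = 50.8/8 = 6.35.

6.35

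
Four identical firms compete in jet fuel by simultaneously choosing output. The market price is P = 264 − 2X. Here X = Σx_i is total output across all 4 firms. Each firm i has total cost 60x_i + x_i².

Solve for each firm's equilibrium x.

A representative firm's profit is π_i = x_i(264 − 2X) − 60x_i − x_i², with X = x_i + Σ_{j≠i} x_j.
First-order condition: 204 − 6x_i − 2Σ_{j≠i} x_j = 0.
In a symmetric equilibrium every firm chooses the same x, so Σ_{j≠i} x_j = 3x. The condition becomes 204 − 12x = 0, giving x = 204/12 = 17.

17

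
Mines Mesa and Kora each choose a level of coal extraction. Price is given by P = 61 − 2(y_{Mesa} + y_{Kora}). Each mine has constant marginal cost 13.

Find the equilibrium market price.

Mine Mesa's profit: π = y_{Mesa}(61 − 2(y_{Mesa} + y_{Kora})) − 13y_{Mesa}.
∂π/∂y_{Mesa} = 48 − 4y_{Mesa} − 2y_{Kora} = 0, so y_{Mesa} = 12 − 0.5y_{Kora}.
Setting y_{Mesa} = y_{Kora} in the reaction function: y_{Mesa} = 12 − 0.5y_{Mesa}, so y_{Mesa} = 12 / 1.5 = 8.
Equilibrium price: P = 61 − 2·16 = 29.

29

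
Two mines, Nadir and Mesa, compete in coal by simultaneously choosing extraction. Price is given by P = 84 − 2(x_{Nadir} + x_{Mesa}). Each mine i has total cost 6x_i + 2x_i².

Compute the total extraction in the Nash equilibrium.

15.6

Mine Nadir's profit: π = x_{Nadir}(84 − 2(x_{Nadir} + x_{Mesa})) − 6x_{Nadir} − 2x_{Nadir}².
∂π/∂x_{Nadir} = 78 − 8x_{Nadir} − 2x_{Mesa} = 0, so x_{Nadir} = 9.75 − 0.25x_{Mesa}.
The game is symmetric, so in equilibrium x_{Mesa} = x_{Nadir}: the reaction function gives 1.25x_{Nadir} = 9.75, hence x_{Nadir} = 7.8.
Total extraction: 7.8 + 7.8 = 15.6.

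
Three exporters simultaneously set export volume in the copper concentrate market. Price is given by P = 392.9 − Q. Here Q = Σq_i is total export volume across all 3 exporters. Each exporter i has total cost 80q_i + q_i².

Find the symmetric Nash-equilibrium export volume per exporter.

52.15

A representative exporter's profit is π_i = q_i(392.9 − Q) − 80q_i − q_i², with Q = q_i + Σ_{j≠i} q_j.
First-order condition: 312.9 − 4q_i − Σ_{j≠i} q_j = 0.
Imposing symmetry (q_j = q for all j) turns Σ_{j≠i} q_j into 2q, so 312.9 = 6q and q = 52.15.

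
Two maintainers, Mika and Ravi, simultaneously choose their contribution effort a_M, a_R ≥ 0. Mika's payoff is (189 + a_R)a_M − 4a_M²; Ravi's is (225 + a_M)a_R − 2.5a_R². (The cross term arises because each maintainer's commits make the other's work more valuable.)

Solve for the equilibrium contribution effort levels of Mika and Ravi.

30, 51

Expanding Mika's payoff: 189a_M + a_Ra_M − 4a_M².
∂π/∂a_M = 189 + a_R − 8a_M = 0, so a_M = 23.625 + 0.125a_R.
Likewise for Ravi: a_R = 45 + 0.2a_M.
Solving the two reaction functions simultaneously: (1 − (0.125)(0.2))a_M = 23.625 + 0.125·45, so 0.975a_M = 29.25 and a_M = 30.
Then a_R = 45 + 0.2·30 = 51.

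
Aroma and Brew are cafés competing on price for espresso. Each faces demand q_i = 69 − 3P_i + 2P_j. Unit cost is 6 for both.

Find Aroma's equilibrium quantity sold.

Aroma's profit: π = (P_{Aroma} − 6)(69 − 3P_{Aroma} + 2P_{Brew}).
∂π/∂P_{Aroma} = 87 − 6P_{Aroma} + 2P_{Brew} = 0 ⇒ P_{Aroma} = 14.5 + (1/3)P_{Brew}.
The game is symmetric, so in equilibrium P_{Brew} = P_{Aroma}: the reaction function gives (2/3)P_{Aroma} = 14.5, hence P_{Aroma} = 21.75.
q_{Aroma} = 69 − 3·21.75 + 2·21.75 = 47.25.

47.25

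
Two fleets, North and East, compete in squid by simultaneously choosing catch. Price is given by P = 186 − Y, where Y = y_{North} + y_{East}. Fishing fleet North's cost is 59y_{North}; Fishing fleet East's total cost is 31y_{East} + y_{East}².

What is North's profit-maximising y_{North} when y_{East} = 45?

Fishing fleet North's profit: π = y_{North}(186 − (y_{North} + y_{East})) − 59y_{North}.
∂π/∂y_{North} = 127 − 2y_{North} − y_{East} = 0, so y_{North} = 63.5 − 0.5y_{East}.
At y_{East} = 45: y_{North} = 63.5 − 0.5·45 = 41.

41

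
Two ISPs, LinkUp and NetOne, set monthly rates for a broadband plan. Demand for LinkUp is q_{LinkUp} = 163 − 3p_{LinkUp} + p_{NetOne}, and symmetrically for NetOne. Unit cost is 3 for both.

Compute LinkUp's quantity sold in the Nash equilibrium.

94.2

LinkUp's profit: π = (p_{LinkUp} − 3)(163 − 3p_{LinkUp} + p_{NetOne}).
∂π/∂p_{LinkUp} = 172 − 6p_{LinkUp} + p_{NetOne} = 0 ⇒ p_{LinkUp} = 86/3 + (1/6)p_{NetOne}.
By symmetry p_{NetOne} = p_{LinkUp}; substituting into the reaction function, (5/6)p_{LinkUp} = 86/3 and p_{LinkUp} = 34.4.
q_{LinkUp} = 163 − 3·34.4 + 34.4 = 94.2.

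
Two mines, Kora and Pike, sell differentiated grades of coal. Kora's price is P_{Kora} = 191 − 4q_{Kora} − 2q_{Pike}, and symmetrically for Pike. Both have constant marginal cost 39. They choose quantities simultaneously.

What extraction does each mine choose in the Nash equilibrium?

Mine Kora's profit: π = q_{Kora}(191 − 4q_{Kora} − 2q_{Pike}) − 39q_{Kora}.
∂π/∂q_{Kora} = 152 − 8q_{Kora} − 2q_{Pike} = 0 ⇒ q_{Kora} = 19 − 0.25q_{Pike}.
By symmetry q_{Pike} = q_{Kora}; substituting into the reaction function, 1.25q_{Kora} = 19 and q_{Kora} = 15.2.

15.2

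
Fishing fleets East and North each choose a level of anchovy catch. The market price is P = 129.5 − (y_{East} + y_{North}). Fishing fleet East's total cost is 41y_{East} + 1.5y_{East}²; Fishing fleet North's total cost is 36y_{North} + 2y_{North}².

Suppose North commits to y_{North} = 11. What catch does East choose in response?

Fishing fleet East's profit: π = y_{East}(129.5 − (y_{East} + y_{North})) − 41y_{East} − 1.5y_{East}².
∂π/∂y_{East} = 88.5 − 5y_{East} − y_{North} = 0, so y_{East} = 17.7 − 0.2y_{North}.
At y_{North} = 11: y_{East} = 17.7 − 0.2·11 = 15.5.

15.5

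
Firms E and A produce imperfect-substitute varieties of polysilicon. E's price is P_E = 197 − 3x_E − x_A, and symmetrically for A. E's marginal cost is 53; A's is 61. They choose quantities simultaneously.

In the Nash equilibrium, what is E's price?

115.4

Firm E's profit: π = x_E(197 − 3x_E − x_A) − 53x_E.
∂π/∂x_E = 144 − 6x_E − x_A = 0 ⇒ x_E = 24 − (1/6)x_A.
Similarly x_A = 68/3 − (1/6)x_E.
Substituting the second reaction function into the first: x_E = 24 − (1/6)(68/3 − (1/6)x_E), which gives (35/36)x_E = 182/9 ⇒ x_E = 20.8.
Then x_A = 68/3 − (1/6)·20.8 = 19.2.
P_E = 197 − 3·20.8 − 19.2 = 115.4.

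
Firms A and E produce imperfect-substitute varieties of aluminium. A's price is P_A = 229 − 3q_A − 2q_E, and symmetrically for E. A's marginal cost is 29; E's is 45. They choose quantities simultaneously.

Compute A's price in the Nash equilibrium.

Firm A's profit: π = q_A(229 − 3q_A − 2q_E) − 29q_A.
∂π/∂q_A = 200 − 6q_A − 2q_E = 0 ⇒ q_A = 100/3 − (1/3)q_E.
Similarly q_E = 92/3 − (1/3)q_A.
Plugging q_E into A's best response: q_A = 100/3 − (1/3)(92/3 − (1/3)q_A) ⇒ (8/9)q_A = 208/9, so q_A = 26.
Then q_E = 92/3 − (1/3)·26 = 22.
P_A = 229 − 3·26 − 2·22 = 107.

107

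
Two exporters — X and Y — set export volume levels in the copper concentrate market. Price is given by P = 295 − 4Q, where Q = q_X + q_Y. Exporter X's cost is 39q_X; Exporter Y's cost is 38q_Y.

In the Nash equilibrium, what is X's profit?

Exporter X's profit: π = q_X(295 − 4(q_X + q_Y)) − 39q_X.
∂π/∂q_X = 256 − 8q_X − 4q_Y = 0, so q_X = 32 − 0.5q_Y.
By the same steps for Y: q_Y = 32.125 − 0.5q_X.
Solving the two reaction functions simultaneously: (1 − (−0.5)(−0.5))q_X = 32 − 0.5·32.125, so 0.75q_X = 15.9375 and q_X = 21.25.
Then q_Y = 32.125 − 0.5·21.25 = 21.5.
Price P = 295 − 4·42.75 = 124.
X's profit: (124 − 39)·21.25 = 1806.25.

1806.25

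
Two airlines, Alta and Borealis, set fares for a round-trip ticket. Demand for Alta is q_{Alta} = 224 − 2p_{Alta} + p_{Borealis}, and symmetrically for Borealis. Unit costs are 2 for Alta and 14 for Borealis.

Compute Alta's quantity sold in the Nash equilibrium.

151.2

Alta's profit: π = (p_{Alta} − 2)(224 − 2p_{Alta} + p_{Borealis}).
∂π/∂p_{Alta} = 228 − 4p_{Alta} + p_{Borealis} = 0 ⇒ p_{Alta} = 57 + 0.25p_{Borealis}.
Similarly p_{Borealis} = 63 + 0.25p_{Alta}.
Substituting the second reaction function into the first: p_{Alta} = 57 + 0.25(63 + 0.25p_{Alta}), which gives 0.9375p_{Alta} = 72.75 ⇒ p_{Alta} = 77.6.
Then p_{Borealis} = 63 + 0.25·77.6 = 82.4.
q_{Alta} = 224 − 2·77.6 + 82.4 = 151.2.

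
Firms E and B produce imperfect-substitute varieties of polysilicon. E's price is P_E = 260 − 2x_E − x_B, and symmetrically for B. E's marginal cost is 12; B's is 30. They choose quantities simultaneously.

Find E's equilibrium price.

113.6

Firm E's profit: π = x_E(260 − 2x_E − x_B) − 12x_E.
∂π/∂x_E = 248 − 4x_E − x_B = 0 ⇒ x_E = 62 − 0.25x_B.
Similarly x_B = 57.5 − 0.25x_E.
Substituting the second reaction function into the first: x_E = 62 − 0.25(57.5 − 0.25x_E), which gives 0.9375x_E = 47.625 ⇒ x_E = 50.8.
Then x_B = 57.5 − 0.25·50.8 = 44.8.
P_E = 260 − 2·50.8 − 44.8 = 113.6.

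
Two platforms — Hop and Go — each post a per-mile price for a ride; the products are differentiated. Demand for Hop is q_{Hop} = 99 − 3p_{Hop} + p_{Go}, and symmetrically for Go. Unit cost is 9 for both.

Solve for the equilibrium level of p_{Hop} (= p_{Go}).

Hop's profit: π = (p_{Hop} − 9)(99 − 3p_{Hop} + p_{Go}).
∂π/∂p_{Hop} = 126 − 6p_{Hop} + p_{Go} = 0 ⇒ p_{Hop} = 21 + (1/6)p_{Go}.
The game is symmetric, so in equilibrium p_{Go} = p_{Hop}: the reaction function gives (5/6)p_{Hop} = 21, hence p_{Hop} = 25.2.

25.2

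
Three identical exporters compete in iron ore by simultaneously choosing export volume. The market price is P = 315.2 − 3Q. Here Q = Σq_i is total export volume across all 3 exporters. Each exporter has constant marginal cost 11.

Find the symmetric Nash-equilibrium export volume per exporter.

A representative exporter's profit is π_i = q_i(315.2 − 3Q) − 11q_i, with Q = q_i + Σ_{j≠i} q_j.
First-order condition: 304.2 − 6q_i − 3Σ_{j≠i} q_j = 0.
In a symmetric equilibrium every exporter chooses the same q, so Σ_{j≠i} q_j = 2q. The condition becomes 304.2 − 12q = 0, giving q = 304.2/12 = 25.35.

25.35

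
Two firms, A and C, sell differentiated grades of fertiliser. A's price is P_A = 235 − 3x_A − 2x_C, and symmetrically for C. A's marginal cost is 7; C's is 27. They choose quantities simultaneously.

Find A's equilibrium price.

96.25

Firm A's profit: π = x_A(235 − 3x_A − 2x_C) − 7x_A.
∂π/∂x_A = 228 − 6x_A − 2x_C = 0 ⇒ x_A = 38 − (1/3)x_C.
Similarly x_C = 104/3 − (1/3)x_A.
Solving the two reaction functions simultaneously: (1 − (−1/3)(−1/3))x_A = 38 − (1/3)·(104/3), so (8/9)x_A = 238/9 and x_A = 29.75.
Then x_C = 104/3 − (1/3)·29.75 = 24.75.
P_A = 235 − 3·29.75 − 2·24.75 = 96.25.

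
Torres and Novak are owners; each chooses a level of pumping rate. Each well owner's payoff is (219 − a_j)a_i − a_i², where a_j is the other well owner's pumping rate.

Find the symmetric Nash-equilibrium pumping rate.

Torres's payoff is (219 − a_N)a_T − a_T².
∂π/∂a_T = 219 − a_N − 2a_T = 0, so a_T = 109.5 − 0.5a_N.
By symmetry a_N = a_T; substituting into the reaction function, 1.5a_T = 109.5 and a_T = 73.

73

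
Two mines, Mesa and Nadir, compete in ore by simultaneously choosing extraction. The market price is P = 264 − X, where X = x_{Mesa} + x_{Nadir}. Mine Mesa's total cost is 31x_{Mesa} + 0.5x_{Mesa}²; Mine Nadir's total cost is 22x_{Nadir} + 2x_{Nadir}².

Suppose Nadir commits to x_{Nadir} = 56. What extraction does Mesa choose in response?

59

Mine Mesa's profit: π = x_{Mesa}(264 − (x_{Mesa} + x_{Nadir})) − 31x_{Mesa} − 0.5x_{Mesa}².
∂π/∂x_{Mesa} = 233 − 3x_{Mesa} − x_{Nadir} = 0, so x_{Mesa} = 233/3 − (1/3)x_{Nadir}.
At x_{Nadir} = 56: x_{Mesa} = 233/3 − (1/3)·56 = 59.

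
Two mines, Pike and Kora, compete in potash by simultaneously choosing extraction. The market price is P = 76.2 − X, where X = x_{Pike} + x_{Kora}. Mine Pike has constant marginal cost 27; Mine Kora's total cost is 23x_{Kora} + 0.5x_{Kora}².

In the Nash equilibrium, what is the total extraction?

30.32

Mine Pike's profit: π = x_{Pike}(76.2 − (x_{Pike} + x_{Kora})) − 27x_{Pike}.
∂π/∂x_{Pike} = 49.2 − 2x_{Pike} − x_{Kora} = 0, so x_{Pike} = 24.6 − 0.5x_{Kora}.
For Kora: ∂π/∂x_{Kora} = 53.2 − 3x_{Kora} − x_{Pike} = 0 ⇒ x_{Kora} = 266/15 − (1/3)x_{Pike}.
Substituting the second reaction function into the first: x_{Pike} = 24.6 − 0.5(266/15 − (1/3)x_{Pike}), which gives (5/6)x_{Pike} = 236/15 ⇒ x_{Pike} = 18.88.
Then x_{Kora} = 266/15 − (1/3)·18.88 = 11.44.
Total extraction: 18.88 + 11.44 = 30.32.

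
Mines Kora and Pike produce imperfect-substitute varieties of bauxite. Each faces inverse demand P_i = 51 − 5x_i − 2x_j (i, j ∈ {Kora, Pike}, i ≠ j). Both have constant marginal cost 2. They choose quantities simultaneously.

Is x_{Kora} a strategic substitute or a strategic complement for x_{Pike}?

strategic substitutes

Mine Kora's profit: π = x_{Kora}(51 − 5x_{Kora} − 2x_{Pike}) − 2x_{Kora}.
∂π/∂x_{Kora} = 49 − 10x_{Kora} − 2x_{Pike} = 0 ⇒ x_{Kora} = 4.9 − 0.2x_{Pike}.
The best-response slope dx_{Kora}/dx_{Pike} = −0.2 < 0: the reaction function is downward-sloping, so the choices are strategic substitutes.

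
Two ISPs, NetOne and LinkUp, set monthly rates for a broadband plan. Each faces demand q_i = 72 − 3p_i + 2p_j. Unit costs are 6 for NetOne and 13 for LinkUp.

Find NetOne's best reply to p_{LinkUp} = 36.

NetOne's profit: π = (p_{NetOne} − 6)(72 − 3p_{NetOne} + 2p_{LinkUp}).
∂π/∂p_{NetOne} = 90 − 6p_{NetOne} + 2p_{LinkUp} = 0 ⇒ p_{NetOne} = 15 + (1/3)p_{LinkUp}.
At p_{LinkUp} = 36: p_{NetOne} = 15 + (1/3)·36 = 27.

27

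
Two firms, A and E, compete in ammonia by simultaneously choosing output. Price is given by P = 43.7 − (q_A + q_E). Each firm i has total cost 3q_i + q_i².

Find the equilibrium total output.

16.28

Firm A's profit: π = q_A(43.7 − (q_A + q_E)) − 3q_A − q_A².
∂π/∂q_A = 40.7 − 4q_A − q_E = 0, so q_A = 10.175 − 0.25q_E.
Setting q_A = q_E in the reaction function: q_A = 10.175 − 0.25q_A, so q_A = 10.175 / 1.25 = 8.14.
Total output: 8.14 + 8.14 = 16.28.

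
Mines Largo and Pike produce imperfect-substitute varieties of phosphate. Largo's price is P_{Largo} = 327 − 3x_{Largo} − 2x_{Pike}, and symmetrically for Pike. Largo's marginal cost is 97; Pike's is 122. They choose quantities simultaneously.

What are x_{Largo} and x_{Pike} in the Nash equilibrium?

30.3125, 24.0625

Mine Largo's profit: π = x_{Largo}(327 − 3x_{Largo} − 2x_{Pike}) − 97x_{Largo}.
∂π/∂x_{Largo} = 230 − 6x_{Largo} − 2x_{Pike} = 0 ⇒ x_{Largo} = 115/3 − (1/3)x_{Pike}.
Similarly x_{Pike} = 205/6 − (1/3)x_{Largo}.
Substituting the second reaction function into the first: x_{Largo} = 115/3 − (1/3)(205/6 − (1/3)x_{Largo}), which gives (8/9)x_{Largo} = 485/18 ⇒ x_{Largo} = 30.3125.
Then x_{Pike} = 205/6 − (1/3)·30.3125 = 24.0625.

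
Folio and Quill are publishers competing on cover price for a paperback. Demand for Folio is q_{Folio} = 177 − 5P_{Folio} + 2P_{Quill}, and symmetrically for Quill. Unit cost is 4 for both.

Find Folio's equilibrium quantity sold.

Folio's profit: π = (P_{Folio} − 4)(177 − 5P_{Folio} + 2P_{Quill}).
∂π/∂P_{Folio} = 197 − 10P_{Folio} + 2P_{Quill} = 0 ⇒ P_{Folio} = 19.7 + 0.2P_{Quill}.
By symmetry P_{Quill} = P_{Folio}; substituting into the reaction function, 0.8P_{Folio} = 19.7 and P_{Folio} = 24.625.
q_{Folio} = 177 − 5·24.625 + 2·24.625 = 103.125.

103.125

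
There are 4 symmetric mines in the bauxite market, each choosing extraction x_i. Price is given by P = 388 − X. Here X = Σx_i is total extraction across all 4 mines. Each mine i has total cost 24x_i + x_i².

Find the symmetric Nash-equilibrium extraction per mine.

52

A representative mine's profit is π_i = x_i(388 − X) − 24x_i − x_i², with X = x_i + Σ_{j≠i} x_j.
First-order condition: 364 − 4x_i − Σ_{j≠i} x_j = 0.
Imposing symmetry (x_j = x for all j) turns Σ_{j≠i} x_j into 3x, so 364 = 7x and x = 52.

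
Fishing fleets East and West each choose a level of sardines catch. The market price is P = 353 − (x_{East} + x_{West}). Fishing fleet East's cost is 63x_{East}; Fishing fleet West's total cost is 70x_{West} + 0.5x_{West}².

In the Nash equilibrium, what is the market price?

Fishing fleet East's profit: π = x_{East}(353 − (x_{East} + x_{West})) − 63x_{East}.
∂π/∂x_{East} = 290 − 2x_{East} − x_{West} = 0, so x_{East} = 145 − 0.5x_{West}.
For West: ∂π/∂x_{West} = 283 − 3x_{West} − x_{East} = 0 ⇒ x_{West} = 283/3 − (1/3)x_{East}.
Substituting the second reaction function into the first: x_{East} = 145 − 0.5(283/3 − (1/3)x_{East}), which gives (5/6)x_{East} = 587/6 ⇒ x_{East} = 117.4.
Then x_{West} = 283/3 − (1/3)·117.4 = 55.2.
Equilibrium price: P = 353 − 172.6 = 180.4.

180.4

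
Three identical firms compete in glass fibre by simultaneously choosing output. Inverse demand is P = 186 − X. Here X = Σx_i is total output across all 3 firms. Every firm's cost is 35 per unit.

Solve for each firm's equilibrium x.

37.75

A representative firm's profit is π_i = x_i(186 − X) − 35x_i, with X = x_i + Σ_{j≠i} x_j.
First-order condition: 151 − 2x_i − Σ_{j≠i} x_j = 0.
With identical firms, set every x_j = x: then 151 − 2x − 2x = 0, i.e. x = 151/4 = 37.75.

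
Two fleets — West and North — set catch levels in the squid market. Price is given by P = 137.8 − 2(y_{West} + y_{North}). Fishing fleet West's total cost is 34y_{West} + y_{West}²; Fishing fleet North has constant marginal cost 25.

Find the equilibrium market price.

Fishing fleet West's profit: π = y_{West}(137.8 − 2(y_{West} + y_{North})) − 34y_{West} − y_{West}².
∂π/∂y_{West} = 103.8 − 6y_{West} − 2y_{North} = 0, so y_{West} = 17.3 − (1/3)y_{North}.
For North: ∂π/∂y_{North} = 112.8 − 4y_{North} − 2y_{West} = 0 ⇒ y_{North} = 28.2 − 0.5y_{West}.
Substituting the second reaction function into the first: y_{West} = 17.3 − (1/3)(28.2 − 0.5y_{West}), which gives (5/6)y_{West} = 7.9 ⇒ y_{West} = 9.48.
Then y_{North} = 28.2 − 0.5·9.48 = 23.46.
Equilibrium price: P = 137.8 − 2·32.94 = 71.92.

71.92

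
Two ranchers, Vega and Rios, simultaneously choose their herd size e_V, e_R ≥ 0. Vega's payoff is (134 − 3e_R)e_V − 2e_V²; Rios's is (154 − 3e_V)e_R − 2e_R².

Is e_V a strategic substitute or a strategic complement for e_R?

Expanding Vega's payoff: 134e_V − 3e_Re_V − 2e_V².
∂π/∂e_V = 134 − 3e_R − 4e_V = 0, so e_V = 33.5 − 0.75e_R.
The best-response slope de_V/de_R = −0.75 < 0: the reaction function is downward-sloping, so the choices are strategic substitutes.

strategic substitutes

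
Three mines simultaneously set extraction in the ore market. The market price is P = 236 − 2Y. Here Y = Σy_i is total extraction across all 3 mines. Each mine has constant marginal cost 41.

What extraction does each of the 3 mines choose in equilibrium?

A representative mine's profit is π_i = y_i(236 − 2Y) − 41y_i, with Y = y_i + Σ_{j≠i} y_j.
First-order condition: 195 − 4y_i − 2Σ_{j≠i} y_j = 0.
In a symmetric equilibrium every mine chooses the same y, so Σ_{j≠i} y_j = 2y. The condition becomes 195 − 8y = 0, giving y = 195/8 = 24.375.

24.375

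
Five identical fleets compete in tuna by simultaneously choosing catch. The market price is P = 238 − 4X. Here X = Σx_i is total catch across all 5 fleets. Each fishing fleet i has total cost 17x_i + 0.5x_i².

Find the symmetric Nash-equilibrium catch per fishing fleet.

8.84

A representative fishing fleet's profit is π_i = x_i(238 − 4X) − 17x_i − 0.5x_i², with X = x_i + Σ_{j≠i} x_j.
First-order condition: 221 − 9x_i − 4Σ_{j≠i} x_j = 0.
Imposing symmetry (x_j = x for all j) turns Σ_{j≠i} x_j into 4x, so 221 = 25x and x = 8.84.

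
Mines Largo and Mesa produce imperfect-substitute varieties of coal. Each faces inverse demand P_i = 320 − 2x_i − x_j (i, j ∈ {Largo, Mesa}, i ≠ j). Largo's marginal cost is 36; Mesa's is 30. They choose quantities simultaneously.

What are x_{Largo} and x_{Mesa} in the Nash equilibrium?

Mine Largo's profit: π = x_{Largo}(320 − 2x_{Largo} − x_{Mesa}) − 36x_{Largo}.
∂π/∂x_{Largo} = 284 − 4x_{Largo} − x_{Mesa} = 0 ⇒ x_{Largo} = 71 − 0.25x_{Mesa}.
Similarly x_{Mesa} = 72.5 − 0.25x_{Largo}.
Solving the two reaction functions simultaneously: (1 − (−0.25)(−0.25))x_{Largo} = 71 − 0.25·72.5, so 0.9375x_{Largo} = 52.875 and x_{Largo} = 56.4.
Then x_{Mesa} = 72.5 − 0.25·56.4 = 58.4.

56.4, 58.4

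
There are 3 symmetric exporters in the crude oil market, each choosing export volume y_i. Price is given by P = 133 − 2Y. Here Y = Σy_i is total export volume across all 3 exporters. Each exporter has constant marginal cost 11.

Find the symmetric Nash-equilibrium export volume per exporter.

A representative exporter's profit is π_i = y_i(133 − 2Y) − 11y_i, with Y = y_i + Σ_{j≠i} y_j.
First-order condition: 122 − 4y_i − 2Σ_{j≠i} y_j = 0.
With identical exporters, set every y_j = y: then 122 − 4y − 4y = 0, i.e. y = 122/8 = 15.25.

15.25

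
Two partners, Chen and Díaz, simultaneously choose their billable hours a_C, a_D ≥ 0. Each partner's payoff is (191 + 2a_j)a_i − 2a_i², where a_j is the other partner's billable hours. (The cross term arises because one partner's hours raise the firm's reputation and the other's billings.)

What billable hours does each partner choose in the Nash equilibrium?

Chen's payoff is (191 + 2a_D)a_C − 2a_C².
∂π/∂a_C = 191 + 2a_D − 4a_C = 0, so a_C = 47.75 + 0.5a_D.
The game is symmetric, so in equilibrium a_D = a_C: the reaction function gives 0.5a_C = 47.75, hence a_C = 95.5.

95.5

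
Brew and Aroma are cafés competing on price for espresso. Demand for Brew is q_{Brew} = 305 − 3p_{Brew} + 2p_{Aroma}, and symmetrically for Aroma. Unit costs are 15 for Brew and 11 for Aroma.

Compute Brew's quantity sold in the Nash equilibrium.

215.25

Brew's profit: π = (p_{Brew} − 15)(305 − 3p_{Brew} + 2p_{Aroma}).
∂π/∂p_{Brew} = 350 − 6p_{Brew} + 2p_{Aroma} = 0 ⇒ p_{Brew} = 175/3 + (1/3)p_{Aroma}.
Similarly p_{Aroma} = 169/3 + (1/3)p_{Brew}.
Solving the two reaction functions simultaneously: (1 − (1/3)(1/3))p_{Brew} = 175/3 + (1/3)·(169/3), so (8/9)p_{Brew} = 694/9 and p_{Brew} = 86.75.
Then p_{Aroma} = 169/3 + (1/3)·86.75 = 85.25.
q_{Brew} = 305 − 3·86.75 + 2·85.25 = 215.25.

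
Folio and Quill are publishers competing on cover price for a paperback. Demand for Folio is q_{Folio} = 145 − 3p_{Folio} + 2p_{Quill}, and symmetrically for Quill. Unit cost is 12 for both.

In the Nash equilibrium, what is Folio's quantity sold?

Folio's profit: π = (p_{Folio} − 12)(145 − 3p_{Folio} + 2p_{Quill}).
∂π/∂p_{Folio} = 181 − 6p_{Folio} + 2p_{Quill} = 0 ⇒ p_{Folio} = 181/6 + (1/3)p_{Quill}.
The game is symmetric, so in equilibrium p_{Quill} = p_{Folio}: the reaction function gives (2/3)p_{Folio} = 181/6, hence p_{Folio} = 45.25.
q_{Folio} = 145 − 3·45.25 + 2·45.25 = 99.75.

99.75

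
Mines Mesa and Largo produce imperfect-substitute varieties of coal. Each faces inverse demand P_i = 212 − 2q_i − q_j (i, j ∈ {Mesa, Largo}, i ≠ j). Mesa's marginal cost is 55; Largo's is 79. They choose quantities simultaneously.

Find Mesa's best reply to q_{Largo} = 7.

Mine Mesa's profit: π = q_{Mesa}(212 − 2q_{Mesa} − q_{Largo}) − 55q_{Mesa}.
∂π/∂q_{Mesa} = 157 − 4q_{Mesa} − q_{Largo} = 0 ⇒ q_{Mesa} = 39.25 − 0.25q_{Largo}.
At q_{Largo} = 7: q_{Mesa} = 39.25 − 0.25·7 = 37.5.

37.5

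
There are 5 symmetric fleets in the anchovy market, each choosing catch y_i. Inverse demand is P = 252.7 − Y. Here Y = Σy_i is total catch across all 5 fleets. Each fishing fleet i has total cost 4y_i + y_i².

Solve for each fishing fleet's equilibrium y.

31.0875

A representative fishing fleet's profit is π_i = y_i(252.7 − Y) − 4y_i − y_i², with Y = y_i + Σ_{j≠i} y_j.
First-order condition: 248.7 − 4y_i − Σ_{j≠i} y_j = 0.
Imposing symmetry (y_j = y for all j) turns Σ_{j≠i} y_j into 4y, so 248.7 = 8y and y = 31.0875.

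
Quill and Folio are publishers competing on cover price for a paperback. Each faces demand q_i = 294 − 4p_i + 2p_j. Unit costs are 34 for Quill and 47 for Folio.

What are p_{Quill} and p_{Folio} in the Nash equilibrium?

73.4, 78.6

Quill's profit: π = (p_{Quill} − 34)(294 − 4p_{Quill} + 2p_{Folio}).
∂π/∂p_{Quill} = 430 − 8p_{Quill} + 2p_{Folio} = 0 ⇒ p_{Quill} = 53.75 + 0.25p_{Folio}.
Similarly p_{Folio} = 60.25 + 0.25p_{Quill}.
Solving the two reaction functions simultaneously: (1 − (0.25)(0.25))p_{Quill} = 53.75 + 0.25·60.25, so 0.9375p_{Quill} = 68.8125 and p_{Quill} = 73.4.
Then p_{Folio} = 60.25 + 0.25·73.4 = 78.6.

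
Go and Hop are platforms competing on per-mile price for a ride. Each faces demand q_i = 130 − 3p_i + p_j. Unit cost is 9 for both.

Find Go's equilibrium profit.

Go's profit: π = (p_{Go} − 9)(130 − 3p_{Go} + p_{Hop}).
∂π/∂p_{Go} = 157 − 6p_{Go} + p_{Hop} = 0 ⇒ p_{Go} = 157/6 + (1/6)p_{Hop}.
Setting p_{Go} = p_{Hop} in the reaction function: p_{Go} = 157/6 + (1/6)p_{Go}, so p_{Go} = (157/6) / (5/6) = 31.4.
q_{Go} = 130 − 3·31.4 + 31.4 = 67.2.
Profit = (31.4 − 9)·67.2 = 1505.28.

1505.28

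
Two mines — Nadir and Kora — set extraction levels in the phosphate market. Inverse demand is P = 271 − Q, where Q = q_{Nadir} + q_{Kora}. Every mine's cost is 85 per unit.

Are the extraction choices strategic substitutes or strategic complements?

strategic substitutes

Mine Nadir's profit: π = q_{Nadir}(271 − (q_{Nadir} + q_{Kora})) − 85q_{Nadir}.
∂π/∂q_{Nadir} = 186 − 2q_{Nadir} − q_{Kora} = 0, so q_{Nadir} = 93 − 0.5q_{Kora}.
The best-response slope dq_{Nadir}/dq_{Kora} = −0.5 < 0: the reaction function is downward-sloping, so the choices are strategic substitutes.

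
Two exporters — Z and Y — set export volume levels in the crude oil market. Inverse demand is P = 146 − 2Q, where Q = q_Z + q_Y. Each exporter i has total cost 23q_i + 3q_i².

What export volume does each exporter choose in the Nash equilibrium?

10.25

Exporter Z's profit: π = q_Z(146 − 2(q_Z + q_Y)) − 23q_Z − 3q_Z².
∂π/∂q_Z = 123 − 10q_Z − 2q_Y = 0, so q_Z = 12.3 − 0.2q_Y.
By symmetry q_Y = q_Z; substituting into the reaction function, 1.2q_Z = 12.3 and q_Z = 10.25.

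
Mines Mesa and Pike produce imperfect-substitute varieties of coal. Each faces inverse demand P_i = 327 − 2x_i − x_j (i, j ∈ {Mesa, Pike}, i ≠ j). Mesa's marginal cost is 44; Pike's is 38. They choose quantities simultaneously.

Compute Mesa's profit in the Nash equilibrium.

Mine Mesa's profit: π = x_{Mesa}(327 − 2x_{Mesa} − x_{Pike}) − 44x_{Mesa}.
∂π/∂x_{Mesa} = 283 − 4x_{Mesa} − x_{Pike} = 0 ⇒ x_{Mesa} = 70.75 − 0.25x_{Pike}.
Similarly x_{Pike} = 72.25 − 0.25x_{Mesa}.
Plugging x_{Pike} into Mesa's best response: x_{Mesa} = 70.75 − 0.25(72.25 − 0.25x_{Mesa}) ⇒ 0.9375x_{Mesa} = 52.6875, so x_{Mesa} = 56.2.
Then x_{Pike} = 72.25 − 0.25·56.2 = 58.2.
P_{Mesa} = 327 − 2·56.2 − 58.2 = 156.4.
Profit = (156.4 − 44)·56.2 = 6316.88.

6316.88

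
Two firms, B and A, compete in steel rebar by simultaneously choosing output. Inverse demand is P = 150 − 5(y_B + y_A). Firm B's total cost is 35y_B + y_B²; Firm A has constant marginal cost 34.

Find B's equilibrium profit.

Firm B's profit: π = y_B(150 − 5(y_B + y_A)) − 35y_B − y_B².
∂π/∂y_B = 115 − 12y_B − 5y_A = 0, so y_B = 115/12 − (5/12)y_A.
For A: ∂π/∂y_A = 116 − 10y_A − 5y_B = 0 ⇒ y_A = 11.6 − 0.5y_B.
Plugging y_A into B's best response: y_B = 115/12 − (5/12)(11.6 − 0.5y_B) ⇒ (19/24)y_B = 4.75, so y_B = 6.
Then y_A = 11.6 − 0.5·6 = 8.6.
Price P = 150 − 5·14.6 = 77.
B's profit: (77 − 35)·6 − (6)² = 216.

216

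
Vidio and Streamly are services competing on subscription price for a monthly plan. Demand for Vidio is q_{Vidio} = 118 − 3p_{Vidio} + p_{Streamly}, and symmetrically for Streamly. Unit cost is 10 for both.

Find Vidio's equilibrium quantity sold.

Vidio's profit: π = (p_{Vidio} − 10)(118 − 3p_{Vidio} + p_{Streamly}).
∂π/∂p_{Vidio} = 148 − 6p_{Vidio} + p_{Streamly} = 0 ⇒ p_{Vidio} = 74/3 + (1/6)p_{Streamly}.
By symmetry p_{Streamly} = p_{Vidio}; substituting into the reaction function, (5/6)p_{Vidio} = 74/3 and p_{Vidio} = 29.6.
q_{Vidio} = 118 − 3·29.6 + 29.6 = 58.8.

58.8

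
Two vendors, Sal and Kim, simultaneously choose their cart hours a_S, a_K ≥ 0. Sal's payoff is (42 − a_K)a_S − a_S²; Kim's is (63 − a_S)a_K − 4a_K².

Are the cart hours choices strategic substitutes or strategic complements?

strategic substitutes

Expanding Sal's payoff: 42a_S − a_Ka_S − a_S².
∂π/∂a_S = 42 − a_K − 2a_S = 0, so a_S = 21 − 0.5a_K.
The best-response slope da_S/da_K = −0.5 < 0: the reaction function is downward-sloping, so the choices are strategic substitutes.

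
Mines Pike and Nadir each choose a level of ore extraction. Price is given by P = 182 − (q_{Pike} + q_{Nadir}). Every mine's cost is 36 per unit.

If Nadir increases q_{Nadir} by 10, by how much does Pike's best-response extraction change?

-5

Mine Pike's profit: π = q_{Pike}(182 − (q_{Pike} + q_{Nadir})) − 36q_{Pike}.
∂π/∂q_{Pike} = 146 − 2q_{Pike} − q_{Nadir} = 0, so q_{Pike} = 73 − 0.5q_{Nadir}.
The reaction-function slope is −0.5, so a 10-unit rise in q_{Nadir} moves q_{Pike} by −0.5 × 10 = −5. Pike's best response falls — the actions are strategic substitutes.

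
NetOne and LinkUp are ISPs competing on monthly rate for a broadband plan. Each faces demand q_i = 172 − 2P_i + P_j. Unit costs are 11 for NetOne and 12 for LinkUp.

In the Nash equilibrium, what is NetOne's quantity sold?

NetOne's profit: π = (P_{NetOne} − 11)(172 − 2P_{NetOne} + P_{LinkUp}).
∂π/∂P_{NetOne} = 194 − 4P_{NetOne} + P_{LinkUp} = 0 ⇒ P_{NetOne} = 48.5 + 0.25P_{LinkUp}.
Similarly P_{LinkUp} = 49 + 0.25P_{NetOne}.
Solving the two reaction functions simultaneously: (1 − (0.25)(0.25))P_{NetOne} = 48.5 + 0.25·49, so 0.9375P_{NetOne} = 60.75 and P_{NetOne} = 64.8.
Then P_{LinkUp} = 49 + 0.25·64.8 = 65.2.
q_{NetOne} = 172 − 2·64.8 + 65.2 = 107.6.

107.6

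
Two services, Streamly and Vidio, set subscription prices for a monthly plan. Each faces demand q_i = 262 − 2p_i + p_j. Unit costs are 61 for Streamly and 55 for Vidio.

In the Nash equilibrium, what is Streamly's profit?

8764.88

Streamly's profit: π = (p_{Streamly} − 61)(262 − 2p_{Streamly} + p_{Vidio}).
∂π/∂p_{Streamly} = 384 − 4p_{Streamly} + p_{Vidio} = 0 ⇒ p_{Streamly} = 96 + 0.25p_{Vidio}.
Similarly p_{Vidio} = 93 + 0.25p_{Streamly}.
Solving the two reaction functions simultaneously: (1 − (0.25)(0.25))p_{Streamly} = 96 + 0.25·93, so 0.9375p_{Streamly} = 119.25 and p_{Streamly} = 127.2.
Then p_{Vidio} = 93 + 0.25·127.2 = 124.8.
q_{Streamly} = 262 − 2·127.2 + 124.8 = 132.4.
Profit = (127.2 − 61)·132.4 = 8764.88.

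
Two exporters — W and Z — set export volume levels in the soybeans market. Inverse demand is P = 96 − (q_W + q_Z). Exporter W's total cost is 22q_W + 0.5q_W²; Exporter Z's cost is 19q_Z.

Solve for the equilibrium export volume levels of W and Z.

14.2, 31.4

Exporter W's profit: π = q_W(96 − (q_W + q_Z)) − 22q_W − 0.5q_W².
∂π/∂q_W = 74 − 3q_W − q_Z = 0, so q_W = 74/3 − (1/3)q_Z.
For Z: ∂π/∂q_Z = 77 − 2q_Z − q_W = 0 ⇒ q_Z = 38.5 − 0.5q_W.
Substituting the second reaction function into the first: q_W = 74/3 − (1/3)(38.5 − 0.5q_W), which gives (5/6)q_W = 71/6 ⇒ q_W = 14.2.
Then q_Z = 38.5 − 0.5·14.2 = 31.4.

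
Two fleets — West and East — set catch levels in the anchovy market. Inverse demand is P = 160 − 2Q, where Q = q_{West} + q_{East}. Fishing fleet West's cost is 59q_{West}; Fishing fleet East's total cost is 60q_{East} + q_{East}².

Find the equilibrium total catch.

30.2

Fishing fleet West's profit: π = q_{West}(160 − 2(q_{West} + q_{East})) − 59q_{West}.
∂π/∂q_{West} = 101 − 4q_{West} − 2q_{East} = 0, so q_{West} = 25.25 − 0.5q_{East}.
For East: ∂π/∂q_{East} = 100 − 6q_{East} − 2q_{West} = 0 ⇒ q_{East} = 50/3 − (1/3)q_{West}.
Substituting the second reaction function into the first: q_{West} = 25.25 − 0.5(50/3 − (1/3)q_{West}), which gives (5/6)q_{West} = 203/12 ⇒ q_{West} = 20.3.
Then q_{East} = 50/3 − (1/3)·20.3 = 9.9.
Total catch: 20.3 + 9.9 = 30.2.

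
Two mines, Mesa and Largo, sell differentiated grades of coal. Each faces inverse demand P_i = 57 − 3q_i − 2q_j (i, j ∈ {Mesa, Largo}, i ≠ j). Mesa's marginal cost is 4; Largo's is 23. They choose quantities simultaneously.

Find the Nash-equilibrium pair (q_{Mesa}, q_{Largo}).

Mine Mesa's profit: π = q_{Mesa}(57 − 3q_{Mesa} − 2q_{Largo}) − 4q_{Mesa}.
∂π/∂q_{Mesa} = 53 − 6q_{Mesa} − 2q_{Largo} = 0 ⇒ q_{Mesa} = 53/6 − (1/3)q_{Largo}.
Similarly q_{Largo} = 17/3 − (1/3)q_{Mesa}.
Solving the two reaction functions simultaneously: (1 − (−1/3)(−1/3))q_{Mesa} = 53/6 − (1/3)·(17/3), so (8/9)q_{Mesa} = 125/18 and q_{Mesa} = 7.8125.
Then q_{Largo} = 17/3 − (1/3)·7.8125 = 3.0625.

7.8125, 3.0625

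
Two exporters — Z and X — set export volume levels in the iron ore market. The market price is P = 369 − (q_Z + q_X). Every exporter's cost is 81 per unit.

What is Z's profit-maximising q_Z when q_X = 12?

138

Exporter Z's profit: π = q_Z(369 − (q_Z + q_X)) − 81q_Z.
∂π/∂q_Z = 288 − 2q_Z − q_X = 0, so q_Z = 144 − 0.5q_X.
At q_X = 12: q_Z = 144 − 0.5·12 = 138.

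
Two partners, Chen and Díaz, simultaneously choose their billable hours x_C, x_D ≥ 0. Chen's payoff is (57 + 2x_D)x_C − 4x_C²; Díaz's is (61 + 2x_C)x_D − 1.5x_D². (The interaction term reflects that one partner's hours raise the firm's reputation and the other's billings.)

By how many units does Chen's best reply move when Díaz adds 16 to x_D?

Expanding Chen's payoff: 57x_C + 2x_Dx_C − 4x_C².
∂π/∂x_C = 57 + 2x_D − 8x_C = 0, so x_C = 7.125 + 0.25x_D.
The reaction-function slope is 0.25, so a 16-unit rise in x_D moves x_C by 0.25 × 16 = 4. Chen's best response rises — the actions are strategic complements.

4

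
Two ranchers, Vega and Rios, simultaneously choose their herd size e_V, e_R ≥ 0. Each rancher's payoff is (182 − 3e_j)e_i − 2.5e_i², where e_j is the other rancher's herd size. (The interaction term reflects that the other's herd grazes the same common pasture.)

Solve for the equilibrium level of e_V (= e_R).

22.75

Vega's payoff is (182 − 3e_R)e_V − 2.5e_V².
∂π/∂e_V = 182 − 3e_R − 5e_V = 0, so e_V = 36.4 − 0.6e_R.
The game is symmetric, so in equilibrium e_R = e_V: the reaction function gives 1.6e_V = 36.4, hence e_V = 22.75.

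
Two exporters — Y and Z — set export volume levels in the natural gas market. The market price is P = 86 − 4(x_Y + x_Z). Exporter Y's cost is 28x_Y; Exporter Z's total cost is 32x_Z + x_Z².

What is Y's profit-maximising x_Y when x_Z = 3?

5.75

Exporter Y's profit: π = x_Y(86 − 4(x_Y + x_Z)) − 28x_Y.
∂π/∂x_Y = 58 − 8x_Y − 4x_Z = 0, so x_Y = 7.25 − 0.5x_Z.
At x_Z = 3: x_Y = 7.25 − 0.5·3 = 5.75.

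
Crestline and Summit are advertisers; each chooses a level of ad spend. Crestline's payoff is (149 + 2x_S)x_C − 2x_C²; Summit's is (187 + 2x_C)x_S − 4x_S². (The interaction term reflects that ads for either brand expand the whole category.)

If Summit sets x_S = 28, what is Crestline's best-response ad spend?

Expanding Crestline's payoff: 149x_C + 2x_Sx_C − 2x_C².
∂π/∂x_C = 149 + 2x_S − 4x_C = 0, so x_C = 37.25 + 0.5x_S.
At x_S = 28: x_C = 37.25 + 0.5·28 = 51.25.

51.25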